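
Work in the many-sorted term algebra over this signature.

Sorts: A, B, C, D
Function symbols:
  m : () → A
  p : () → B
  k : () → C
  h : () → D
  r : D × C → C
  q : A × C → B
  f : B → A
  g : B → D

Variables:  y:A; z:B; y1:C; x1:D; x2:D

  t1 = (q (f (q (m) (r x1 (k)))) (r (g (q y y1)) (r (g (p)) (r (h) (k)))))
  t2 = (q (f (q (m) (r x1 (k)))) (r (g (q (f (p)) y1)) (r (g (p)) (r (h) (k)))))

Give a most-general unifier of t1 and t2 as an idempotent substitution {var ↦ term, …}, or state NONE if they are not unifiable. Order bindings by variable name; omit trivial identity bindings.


{y ↦ (f (p))}


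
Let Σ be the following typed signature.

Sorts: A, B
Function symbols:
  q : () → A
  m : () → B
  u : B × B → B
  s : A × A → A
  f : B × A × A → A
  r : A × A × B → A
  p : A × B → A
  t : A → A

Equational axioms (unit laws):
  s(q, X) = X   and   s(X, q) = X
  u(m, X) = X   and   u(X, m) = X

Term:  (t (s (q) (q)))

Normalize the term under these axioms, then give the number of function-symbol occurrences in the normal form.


1. (t (s (q) (q)))  →  (t (q))
normal form: (t (q))

size = 2


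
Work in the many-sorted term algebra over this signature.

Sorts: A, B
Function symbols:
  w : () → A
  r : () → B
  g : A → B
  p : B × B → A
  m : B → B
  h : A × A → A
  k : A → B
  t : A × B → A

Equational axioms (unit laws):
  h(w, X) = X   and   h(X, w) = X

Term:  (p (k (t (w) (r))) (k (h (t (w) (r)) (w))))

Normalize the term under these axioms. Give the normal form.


1. (p (k (t (w) (r))) (k (h (t (w) (r)) (w))))  →  (p (k (t (w) (r))) (k (t (w) (r))))

normal form = (p (k (t (w) (r))) (k (t (w) (r))))


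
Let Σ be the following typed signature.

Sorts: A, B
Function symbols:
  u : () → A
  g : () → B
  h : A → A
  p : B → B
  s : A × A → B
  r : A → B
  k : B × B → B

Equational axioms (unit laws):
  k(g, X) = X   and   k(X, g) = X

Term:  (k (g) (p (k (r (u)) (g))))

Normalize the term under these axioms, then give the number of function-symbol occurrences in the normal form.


size = 3

1. (k (g) (p (k (r (u)) (g))))  →  (p (k (r (u)) (g)))
2. (p (k (r (u)) (g)))  →  (p (r (u)))
normal form: (p (r (u)))


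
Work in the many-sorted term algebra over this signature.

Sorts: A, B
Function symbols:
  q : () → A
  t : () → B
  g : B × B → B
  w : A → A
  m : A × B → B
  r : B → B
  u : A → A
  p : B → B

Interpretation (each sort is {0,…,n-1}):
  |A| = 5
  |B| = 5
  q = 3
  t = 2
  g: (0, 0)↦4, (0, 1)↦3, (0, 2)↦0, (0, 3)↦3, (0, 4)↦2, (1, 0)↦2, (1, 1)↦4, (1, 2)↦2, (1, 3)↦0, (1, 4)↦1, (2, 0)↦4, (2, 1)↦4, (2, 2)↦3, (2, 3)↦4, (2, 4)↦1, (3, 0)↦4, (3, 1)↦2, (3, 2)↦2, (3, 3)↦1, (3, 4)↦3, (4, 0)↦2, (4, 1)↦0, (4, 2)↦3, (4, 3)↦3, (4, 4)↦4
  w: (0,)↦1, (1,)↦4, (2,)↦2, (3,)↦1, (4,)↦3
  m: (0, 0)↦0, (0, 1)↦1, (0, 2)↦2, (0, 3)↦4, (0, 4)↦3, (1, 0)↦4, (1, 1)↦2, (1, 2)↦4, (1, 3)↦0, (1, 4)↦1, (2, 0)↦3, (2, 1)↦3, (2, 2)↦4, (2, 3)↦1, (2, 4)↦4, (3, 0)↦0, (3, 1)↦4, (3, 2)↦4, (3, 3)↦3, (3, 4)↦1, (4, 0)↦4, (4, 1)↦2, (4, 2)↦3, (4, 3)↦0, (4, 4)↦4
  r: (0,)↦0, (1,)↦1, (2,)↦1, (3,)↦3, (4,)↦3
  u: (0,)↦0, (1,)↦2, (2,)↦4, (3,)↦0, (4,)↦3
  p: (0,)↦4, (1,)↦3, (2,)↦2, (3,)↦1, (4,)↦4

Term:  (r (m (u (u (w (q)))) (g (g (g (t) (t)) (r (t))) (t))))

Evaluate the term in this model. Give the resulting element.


  q = 3
  (w (q)) = w(3,) = 1
  (u (w (q))) = u(1,) = 2
  (u (u (w (q)))) = u(2,) = 4
  t = 2
  t = 2
  (g (t) (t)) = g(2, 2) = 3
  t = 2
  (r (t)) = r(2,) = 1
  (g (g (t) (t)) (r (t))) = g(3, 1) = 2
  t = 2
  (g (g (g (t) (t)) (r (t))) (t)) = g(2, 2) = 3
  (m (u (u (w (q)))) (g (g (g (t) (t)) (r (t))) (t))) = m(4, 3) = 0
  (r (m (u (u (w (q)))) (g (g (g (t) (t)) (r (t))) (t)))) = r(0,) = 0

value = 0


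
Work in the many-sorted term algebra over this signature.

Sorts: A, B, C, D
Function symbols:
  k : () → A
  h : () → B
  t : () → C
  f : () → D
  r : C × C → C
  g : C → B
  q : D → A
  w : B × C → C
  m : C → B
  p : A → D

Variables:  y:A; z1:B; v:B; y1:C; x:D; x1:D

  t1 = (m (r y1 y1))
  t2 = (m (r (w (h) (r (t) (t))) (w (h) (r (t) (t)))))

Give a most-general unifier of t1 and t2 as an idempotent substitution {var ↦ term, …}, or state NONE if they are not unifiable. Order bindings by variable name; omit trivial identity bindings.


{y1 ↦ (w (h) (r (t) (t)))}


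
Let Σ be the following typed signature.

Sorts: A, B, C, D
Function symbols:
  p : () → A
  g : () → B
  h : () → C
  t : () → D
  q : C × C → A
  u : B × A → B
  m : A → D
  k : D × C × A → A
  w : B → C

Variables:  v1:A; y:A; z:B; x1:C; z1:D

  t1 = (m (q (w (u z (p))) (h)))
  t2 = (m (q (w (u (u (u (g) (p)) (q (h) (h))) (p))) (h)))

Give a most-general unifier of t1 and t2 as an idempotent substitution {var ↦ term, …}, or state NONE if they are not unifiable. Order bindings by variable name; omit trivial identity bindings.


{z ↦ (u (u (g) (p)) (q (h) (h)))}


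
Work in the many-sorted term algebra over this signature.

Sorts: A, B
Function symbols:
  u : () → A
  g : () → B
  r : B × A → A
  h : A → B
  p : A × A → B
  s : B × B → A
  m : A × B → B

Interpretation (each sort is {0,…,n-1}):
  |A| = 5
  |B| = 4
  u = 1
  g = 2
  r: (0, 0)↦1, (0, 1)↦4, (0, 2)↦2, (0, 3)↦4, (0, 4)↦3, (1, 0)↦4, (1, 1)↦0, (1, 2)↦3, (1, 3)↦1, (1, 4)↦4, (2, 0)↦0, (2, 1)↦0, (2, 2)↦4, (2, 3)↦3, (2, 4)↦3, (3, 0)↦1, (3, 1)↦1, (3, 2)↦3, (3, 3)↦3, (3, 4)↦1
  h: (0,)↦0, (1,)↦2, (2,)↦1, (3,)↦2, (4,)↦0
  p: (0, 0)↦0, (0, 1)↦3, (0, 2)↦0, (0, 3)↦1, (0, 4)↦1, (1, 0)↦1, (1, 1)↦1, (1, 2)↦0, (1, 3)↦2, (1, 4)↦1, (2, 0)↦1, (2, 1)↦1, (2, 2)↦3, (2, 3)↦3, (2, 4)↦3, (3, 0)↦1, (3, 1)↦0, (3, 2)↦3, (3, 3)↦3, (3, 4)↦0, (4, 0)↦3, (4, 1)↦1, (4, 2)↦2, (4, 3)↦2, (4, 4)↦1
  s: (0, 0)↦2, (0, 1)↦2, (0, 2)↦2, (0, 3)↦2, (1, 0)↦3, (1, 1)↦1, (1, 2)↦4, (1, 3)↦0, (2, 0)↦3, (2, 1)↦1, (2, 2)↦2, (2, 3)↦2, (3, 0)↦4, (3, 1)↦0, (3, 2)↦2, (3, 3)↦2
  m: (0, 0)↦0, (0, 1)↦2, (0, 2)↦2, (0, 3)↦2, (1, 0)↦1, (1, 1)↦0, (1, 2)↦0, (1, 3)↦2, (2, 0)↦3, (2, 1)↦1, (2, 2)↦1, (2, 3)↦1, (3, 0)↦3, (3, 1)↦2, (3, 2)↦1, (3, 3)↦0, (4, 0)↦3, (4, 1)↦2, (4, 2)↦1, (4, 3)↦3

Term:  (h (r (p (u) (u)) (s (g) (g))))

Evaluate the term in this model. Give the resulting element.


value = 2

  u = 1
  u = 1
  (p (u) (u)) = p(1, 1) = 1
  g = 2
  g = 2
  (s (g) (g)) = s(2, 2) = 2
  (r (p (u) (u)) (s (g) (g))) = r(1, 2) = 3
  (h (r (p (u) (u)) (s (g) (g)))) = h(3,) = 2


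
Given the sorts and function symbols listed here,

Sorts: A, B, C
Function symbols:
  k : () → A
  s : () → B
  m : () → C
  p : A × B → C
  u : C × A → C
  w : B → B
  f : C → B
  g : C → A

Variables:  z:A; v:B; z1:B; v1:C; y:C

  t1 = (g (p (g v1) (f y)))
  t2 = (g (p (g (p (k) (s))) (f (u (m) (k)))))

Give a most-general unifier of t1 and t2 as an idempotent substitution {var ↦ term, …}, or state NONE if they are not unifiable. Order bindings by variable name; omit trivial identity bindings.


{v1 ↦ (p (k) (s)), y ↦ (u (m) (k))}


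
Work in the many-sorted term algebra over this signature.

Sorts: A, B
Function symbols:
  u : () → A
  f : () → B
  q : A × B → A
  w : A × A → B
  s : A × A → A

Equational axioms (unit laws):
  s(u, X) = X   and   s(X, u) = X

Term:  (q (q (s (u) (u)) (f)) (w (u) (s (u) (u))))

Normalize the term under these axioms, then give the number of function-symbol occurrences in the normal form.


size = 7

1. (q (q (s (u) (u)) (f)) (w (u) (s (u) (u))))  →  (q (q (u) (f)) (w (u) (s (u) (u))))
2. (q (q (u) (f)) (w (u) (s (u) (u))))  →  (q (q (u) (f)) (w (u) (u)))
normal form: (q (q (u) (f)) (w (u) (u)))


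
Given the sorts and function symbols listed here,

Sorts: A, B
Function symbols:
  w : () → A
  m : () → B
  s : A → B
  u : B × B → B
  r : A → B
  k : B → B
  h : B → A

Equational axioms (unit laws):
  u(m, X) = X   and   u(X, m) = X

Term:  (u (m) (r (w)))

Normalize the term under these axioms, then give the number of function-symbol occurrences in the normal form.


1. (u (m) (r (w)))  →  (r (w))
normal form: (r (w))

size = 2


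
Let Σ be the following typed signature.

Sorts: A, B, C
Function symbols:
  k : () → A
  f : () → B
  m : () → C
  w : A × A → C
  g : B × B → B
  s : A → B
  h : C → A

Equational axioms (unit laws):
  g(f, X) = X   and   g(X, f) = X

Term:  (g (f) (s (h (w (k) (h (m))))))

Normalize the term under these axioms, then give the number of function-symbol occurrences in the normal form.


1. (g (f) (s (h (w (k) (h (m))))))  →  (s (h (w (k) (h (m)))))
normal form: (s (h (w (k) (h (m)))))

size = 6


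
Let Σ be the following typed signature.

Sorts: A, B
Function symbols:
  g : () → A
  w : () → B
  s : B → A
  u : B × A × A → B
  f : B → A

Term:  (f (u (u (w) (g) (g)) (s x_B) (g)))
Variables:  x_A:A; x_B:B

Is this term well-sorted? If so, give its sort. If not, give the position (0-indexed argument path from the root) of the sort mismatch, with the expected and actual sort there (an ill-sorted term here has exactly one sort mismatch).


well-sorted; sort = A

      (w) : B
      (g) : A
      (g) : A
    (u (w) (g) (g)) : B
      x_B : B
    (s x_B) : A
    (g) : A
  (u (u (w) (g) (g)) (s x_B) (g)) : B
(f (u (u (w) (g) (g)) (s x_B) (g))) : A


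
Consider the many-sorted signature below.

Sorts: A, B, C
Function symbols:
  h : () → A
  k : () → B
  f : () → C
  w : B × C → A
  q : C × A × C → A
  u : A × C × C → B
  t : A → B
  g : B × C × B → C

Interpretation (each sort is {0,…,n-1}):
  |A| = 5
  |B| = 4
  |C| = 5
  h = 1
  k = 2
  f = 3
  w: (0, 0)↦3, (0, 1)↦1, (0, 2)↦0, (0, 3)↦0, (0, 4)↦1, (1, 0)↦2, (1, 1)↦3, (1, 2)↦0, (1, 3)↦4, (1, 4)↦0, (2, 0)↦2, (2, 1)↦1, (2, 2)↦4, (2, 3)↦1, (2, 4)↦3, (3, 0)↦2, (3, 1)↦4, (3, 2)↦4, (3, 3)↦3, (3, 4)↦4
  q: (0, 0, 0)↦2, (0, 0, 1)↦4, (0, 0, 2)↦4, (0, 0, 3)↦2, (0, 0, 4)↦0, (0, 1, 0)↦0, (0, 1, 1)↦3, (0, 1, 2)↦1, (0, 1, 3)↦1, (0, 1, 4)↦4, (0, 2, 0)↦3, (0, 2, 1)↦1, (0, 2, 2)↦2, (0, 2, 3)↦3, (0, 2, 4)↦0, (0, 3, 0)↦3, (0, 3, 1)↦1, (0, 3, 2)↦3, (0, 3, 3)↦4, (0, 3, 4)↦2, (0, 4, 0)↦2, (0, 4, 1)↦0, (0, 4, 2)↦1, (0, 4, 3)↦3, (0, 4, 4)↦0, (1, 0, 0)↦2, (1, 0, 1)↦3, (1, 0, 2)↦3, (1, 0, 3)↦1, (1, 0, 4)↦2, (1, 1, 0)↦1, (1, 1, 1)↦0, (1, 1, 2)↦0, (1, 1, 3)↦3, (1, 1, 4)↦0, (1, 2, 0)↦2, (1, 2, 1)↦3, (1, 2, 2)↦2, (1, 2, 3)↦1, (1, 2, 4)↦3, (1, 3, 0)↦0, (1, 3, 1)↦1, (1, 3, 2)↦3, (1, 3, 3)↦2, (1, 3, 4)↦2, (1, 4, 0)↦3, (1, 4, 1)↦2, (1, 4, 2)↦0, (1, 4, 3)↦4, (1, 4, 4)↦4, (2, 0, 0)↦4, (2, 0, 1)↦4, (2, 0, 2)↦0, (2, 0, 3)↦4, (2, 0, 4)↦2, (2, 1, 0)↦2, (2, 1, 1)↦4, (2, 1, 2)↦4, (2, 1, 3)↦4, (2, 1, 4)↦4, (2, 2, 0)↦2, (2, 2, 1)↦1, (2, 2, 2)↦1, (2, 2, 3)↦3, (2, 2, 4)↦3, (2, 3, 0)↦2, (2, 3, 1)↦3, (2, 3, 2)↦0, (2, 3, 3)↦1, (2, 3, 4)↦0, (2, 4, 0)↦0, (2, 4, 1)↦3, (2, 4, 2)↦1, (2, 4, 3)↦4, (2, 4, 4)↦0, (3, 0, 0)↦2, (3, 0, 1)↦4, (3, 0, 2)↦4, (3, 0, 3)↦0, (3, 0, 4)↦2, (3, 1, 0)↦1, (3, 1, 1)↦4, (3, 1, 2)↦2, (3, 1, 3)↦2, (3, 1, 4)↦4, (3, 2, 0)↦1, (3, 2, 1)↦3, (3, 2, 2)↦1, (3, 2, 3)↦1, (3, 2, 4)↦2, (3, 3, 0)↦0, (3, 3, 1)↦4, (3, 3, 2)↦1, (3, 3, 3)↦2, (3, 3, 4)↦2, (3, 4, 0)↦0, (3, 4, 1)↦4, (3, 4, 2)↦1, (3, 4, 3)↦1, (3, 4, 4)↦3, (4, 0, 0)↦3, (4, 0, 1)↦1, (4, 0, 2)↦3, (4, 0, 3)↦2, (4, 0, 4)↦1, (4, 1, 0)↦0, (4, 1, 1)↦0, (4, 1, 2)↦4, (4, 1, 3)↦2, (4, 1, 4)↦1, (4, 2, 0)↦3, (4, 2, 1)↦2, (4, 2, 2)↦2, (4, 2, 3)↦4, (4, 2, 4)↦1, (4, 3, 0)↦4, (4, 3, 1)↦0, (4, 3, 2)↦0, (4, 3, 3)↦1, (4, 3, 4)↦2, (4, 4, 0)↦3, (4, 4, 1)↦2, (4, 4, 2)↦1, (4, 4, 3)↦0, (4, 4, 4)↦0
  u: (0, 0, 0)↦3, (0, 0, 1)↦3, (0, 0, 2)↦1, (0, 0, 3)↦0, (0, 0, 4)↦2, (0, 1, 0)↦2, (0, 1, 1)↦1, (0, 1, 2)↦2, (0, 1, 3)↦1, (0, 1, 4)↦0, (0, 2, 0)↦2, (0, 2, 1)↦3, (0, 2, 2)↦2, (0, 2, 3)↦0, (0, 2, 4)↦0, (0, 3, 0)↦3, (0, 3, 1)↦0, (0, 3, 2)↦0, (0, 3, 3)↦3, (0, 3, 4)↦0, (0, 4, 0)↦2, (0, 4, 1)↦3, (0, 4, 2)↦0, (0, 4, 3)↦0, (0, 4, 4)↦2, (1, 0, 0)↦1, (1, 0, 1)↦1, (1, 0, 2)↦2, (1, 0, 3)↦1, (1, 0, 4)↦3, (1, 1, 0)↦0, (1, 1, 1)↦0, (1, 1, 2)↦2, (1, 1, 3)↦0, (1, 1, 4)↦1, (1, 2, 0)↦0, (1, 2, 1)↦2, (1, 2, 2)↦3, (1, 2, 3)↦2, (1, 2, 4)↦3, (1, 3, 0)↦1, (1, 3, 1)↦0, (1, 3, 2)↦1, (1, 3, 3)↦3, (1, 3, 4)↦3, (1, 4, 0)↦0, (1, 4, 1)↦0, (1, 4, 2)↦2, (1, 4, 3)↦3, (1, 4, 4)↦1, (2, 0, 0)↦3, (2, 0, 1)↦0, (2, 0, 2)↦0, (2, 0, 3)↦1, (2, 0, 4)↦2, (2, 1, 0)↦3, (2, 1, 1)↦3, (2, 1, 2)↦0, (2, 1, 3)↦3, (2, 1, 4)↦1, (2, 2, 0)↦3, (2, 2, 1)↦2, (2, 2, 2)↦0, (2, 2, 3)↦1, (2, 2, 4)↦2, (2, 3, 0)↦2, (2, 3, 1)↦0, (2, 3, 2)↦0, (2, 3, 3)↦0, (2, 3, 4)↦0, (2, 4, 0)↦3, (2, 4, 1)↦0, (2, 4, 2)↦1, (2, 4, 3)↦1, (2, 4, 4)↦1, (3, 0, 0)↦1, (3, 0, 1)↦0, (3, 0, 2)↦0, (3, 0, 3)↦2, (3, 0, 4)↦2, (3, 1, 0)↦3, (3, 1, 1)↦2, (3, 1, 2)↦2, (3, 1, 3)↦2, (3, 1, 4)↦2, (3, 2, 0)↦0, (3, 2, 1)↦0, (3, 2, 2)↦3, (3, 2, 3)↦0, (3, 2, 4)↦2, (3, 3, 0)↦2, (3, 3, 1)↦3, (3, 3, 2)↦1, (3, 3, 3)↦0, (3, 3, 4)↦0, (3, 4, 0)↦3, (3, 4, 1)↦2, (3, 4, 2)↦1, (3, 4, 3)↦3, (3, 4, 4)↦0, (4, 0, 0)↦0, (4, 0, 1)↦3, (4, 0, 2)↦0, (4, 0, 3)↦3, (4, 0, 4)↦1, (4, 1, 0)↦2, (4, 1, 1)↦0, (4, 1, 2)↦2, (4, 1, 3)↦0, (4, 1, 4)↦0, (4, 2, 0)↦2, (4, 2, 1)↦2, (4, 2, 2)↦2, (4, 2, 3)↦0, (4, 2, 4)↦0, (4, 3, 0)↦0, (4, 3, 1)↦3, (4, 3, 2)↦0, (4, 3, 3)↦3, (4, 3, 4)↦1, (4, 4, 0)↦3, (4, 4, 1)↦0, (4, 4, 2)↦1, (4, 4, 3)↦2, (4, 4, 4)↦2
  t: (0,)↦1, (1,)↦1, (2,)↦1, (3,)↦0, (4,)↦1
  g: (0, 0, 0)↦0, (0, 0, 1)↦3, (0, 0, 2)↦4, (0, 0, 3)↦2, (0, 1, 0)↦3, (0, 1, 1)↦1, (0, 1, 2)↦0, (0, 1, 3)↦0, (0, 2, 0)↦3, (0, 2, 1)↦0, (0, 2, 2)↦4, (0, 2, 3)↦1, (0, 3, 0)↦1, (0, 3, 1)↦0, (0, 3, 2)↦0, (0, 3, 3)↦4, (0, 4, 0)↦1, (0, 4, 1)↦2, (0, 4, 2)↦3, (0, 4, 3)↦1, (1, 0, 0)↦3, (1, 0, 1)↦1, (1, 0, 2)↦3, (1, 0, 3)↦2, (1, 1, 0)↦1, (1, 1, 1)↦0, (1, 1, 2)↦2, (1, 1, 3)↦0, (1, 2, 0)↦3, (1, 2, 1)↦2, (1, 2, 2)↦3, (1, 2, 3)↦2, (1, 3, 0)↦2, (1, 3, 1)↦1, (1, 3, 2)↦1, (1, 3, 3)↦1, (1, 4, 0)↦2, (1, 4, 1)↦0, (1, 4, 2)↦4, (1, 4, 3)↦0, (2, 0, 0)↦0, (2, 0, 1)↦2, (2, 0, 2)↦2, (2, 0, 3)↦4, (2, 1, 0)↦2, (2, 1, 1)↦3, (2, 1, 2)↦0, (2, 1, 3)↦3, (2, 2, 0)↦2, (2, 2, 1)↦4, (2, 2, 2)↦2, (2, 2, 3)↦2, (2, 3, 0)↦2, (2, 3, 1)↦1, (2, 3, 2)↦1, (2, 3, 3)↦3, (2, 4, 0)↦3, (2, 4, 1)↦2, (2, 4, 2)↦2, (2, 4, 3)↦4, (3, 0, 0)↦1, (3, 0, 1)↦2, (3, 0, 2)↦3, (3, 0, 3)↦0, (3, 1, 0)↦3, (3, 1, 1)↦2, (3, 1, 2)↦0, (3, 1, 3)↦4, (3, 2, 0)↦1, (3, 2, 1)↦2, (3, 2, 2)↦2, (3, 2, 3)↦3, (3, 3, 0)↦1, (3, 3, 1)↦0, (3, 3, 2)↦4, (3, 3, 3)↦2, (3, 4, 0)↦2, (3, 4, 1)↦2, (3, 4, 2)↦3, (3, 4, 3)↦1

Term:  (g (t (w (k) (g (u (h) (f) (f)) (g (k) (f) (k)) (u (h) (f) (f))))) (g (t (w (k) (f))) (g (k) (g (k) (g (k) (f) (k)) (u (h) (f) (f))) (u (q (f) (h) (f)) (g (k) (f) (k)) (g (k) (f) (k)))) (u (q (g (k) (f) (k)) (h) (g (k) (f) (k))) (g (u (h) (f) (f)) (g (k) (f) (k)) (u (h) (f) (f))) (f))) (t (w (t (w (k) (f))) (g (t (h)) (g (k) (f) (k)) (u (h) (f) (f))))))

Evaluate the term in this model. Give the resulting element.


value = 0

  k = 2
  h = 1
  f = 3
  f = 3
  (u (h) (f) (f)) = u(1, 3, 3) = 3
  k = 2
  f = 3
  k = 2
  (g (k) (f) (k)) = g(2, 3, 2) = 1
  h = 1
  f = 3
  f = 3
  (u (h) (f) (f)) = u(1, 3, 3) = 3
  (g (u (h) (f) (f)) (g (k) (f) (k)) (u (h) (f) (f))) = g(3, 1, 3) = 4
  (w (k) (g (u (h) (f) (f)) (g (k) (f) (k)) (u (h) (f) (f)))) = w(2, 4) = 3
  (t (w (k) (g (u (h) (f) (f)) (g (k) (f) (k)) (u (h) (f) (f))))) = t(3,) = 0
  k = 2
  f = 3
  (w (k) (f)) = w(2, 3) = 1
  (t (w (k) (f))) = t(1,) = 1
  k = 2
  k = 2
  k = 2
  f = 3
  k = 2
  (g (k) (f) (k)) = g(2, 3, 2) = 1
  h = 1
  f = 3
  f = 3
  (u (h) (f) (f)) = u(1, 3, 3) = 3
  (g (k) (g (k) (f) (k)) (u (h) (f) (f))) = g(2, 1, 3) = 3
  f = 3
  h = 1
  f = 3
  (q (f) (h) (f)) = q(3, 1, 3) = 2
  k = 2
  f = 3
  k = 2
  (g (k) (f) (k)) = g(2, 3, 2) = 1
  k = 2
  f = 3
  k = 2
  (g (k) (f) (k)) = g(2, 3, 2) = 1
  (u (q (f) (h) (f)) (g (k) (f) (k)) (g (k) (f) (k))) = u(2, 1, 1) = 3
  (g (k) (g (k) (g (k) (f) (k)) (u (h) (f) (f))) (u (q (f) (h) (f)) (g (k) (f) (k)) (g (k) (f) (k)))) = g(2, 3, 3) = 3
  k = 2
  f = 3
  k = 2
  (g (k) (f) (k)) = g(2, 3, 2) = 1
  h = 1
  k = 2
  f = 3
  k = 2
  (g (k) (f) (k)) = g(2, 3, 2) = 1
  (q (g (k) (f) (k)) (h) (g (k) (f) (k))) = q(1, 1, 1) = 0
  h = 1
  f = 3
  f = 3
  (u (h) (f) (f)) = u(1, 3, 3) = 3
  k = 2
  f = 3
  k = 2
  (g (k) (f) (k)) = g(2, 3, 2) = 1
  h = 1
  f = 3
  f = 3
  (u (h) (f) (f)) = u(1, 3, 3) = 3
  (g (u (h) (f) (f)) (g (k) (f) (k)) (u (h) (f) (f))) = g(3, 1, 3) = 4
  f = 3
  (u (q (g (k) (f) (k)) (h) (g (k) (f) (k))) (g (u (h) (f) (f)) (g (k) (f) (k)) (u (h) (f) (f))) (f)) = u(0, 4, 3) = 0
  (g (t (w (k) (f))) (g (k) (g (k) (g (k) (f) (k)) (u (h) (f) (f))) (u (q (f) (h) (f)) (g (k) (f) (k)) (g (k) (f) (k)))) (u (q (g (k) (f) (k)) (h) (g (k) (f) (k))) (g (u (h) (f) (f)) (g (k) (f) (k)) (u (h) (f) (f))) (f))) = g(1, 3, 0) = 2
  k = 2
  f = 3
  (w (k) (f)) = w(2, 3) = 1
  (t (w (k) (f))) = t(1,) = 1
  h = 1
  (t (h)) = t(1,) = 1
  k = 2
  f = 3
  k = 2
  (g (k) (f) (k)) = g(2, 3, 2) = 1
  h = 1
  f = 3
  f = 3
  (u (h) (f) (f)) = u(1, 3, 3) = 3
  (g (t (h)) (g (k) (f) (k)) (u (h) (f) (f))) = g(1, 1, 3) = 0
  (w (t (w (k) (f))) (g (t (h)) (g (k) (f) (k)) (u (h) (f) (f)))) = w(1, 0) = 2
  (t (w (t (w (k) (f))) (g (t (h)) (g (k) (f) (k)) (u (h) (f) (f))))) = t(2,) = 1
  (g (t (w (k) (g (u (h) (f) (f)) (g (k) (f) (k)) (u (h) (f) (f))))) (g (t (w (k) (f))) (g (k) (g (k) (g (k) (f) (k)) (u (h) (f) (f))) (u (q (f) (h) (f)) (g (k) (f) (k)) (g (k) (f) (k)))) (u (q (g (k) (f) (k)) (h) (g (k) (f) (k))) (g (u (h) (f) (f)) (g (k) (f) (k)) (u (h) (f) (f))) (f))) (t (w (t (w (k) (f))) (g (t (h)) (g (k) (f) (k)) (u (h) (f) (f)))))) = g(0, 2, 1) = 0


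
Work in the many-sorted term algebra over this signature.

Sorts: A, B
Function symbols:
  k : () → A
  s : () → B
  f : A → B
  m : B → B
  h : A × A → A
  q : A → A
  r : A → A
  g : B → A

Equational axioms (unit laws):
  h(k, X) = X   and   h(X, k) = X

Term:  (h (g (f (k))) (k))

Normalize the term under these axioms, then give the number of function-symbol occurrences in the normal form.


size = 3

1. (h (g (f (k))) (k))  →  (g (f (k)))
normal form: (g (f (k)))


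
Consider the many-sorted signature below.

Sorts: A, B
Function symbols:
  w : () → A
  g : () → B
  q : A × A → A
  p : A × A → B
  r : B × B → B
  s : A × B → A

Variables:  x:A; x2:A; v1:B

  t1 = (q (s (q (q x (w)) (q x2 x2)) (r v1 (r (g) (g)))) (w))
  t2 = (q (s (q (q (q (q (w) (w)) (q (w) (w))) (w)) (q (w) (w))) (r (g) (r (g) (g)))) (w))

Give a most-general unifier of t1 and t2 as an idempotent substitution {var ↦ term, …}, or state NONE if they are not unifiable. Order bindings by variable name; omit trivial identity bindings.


{v1 ↦ (g), x ↦ (q (q (w) (w)) (q (w) (w))), x2 ↦ (w)}


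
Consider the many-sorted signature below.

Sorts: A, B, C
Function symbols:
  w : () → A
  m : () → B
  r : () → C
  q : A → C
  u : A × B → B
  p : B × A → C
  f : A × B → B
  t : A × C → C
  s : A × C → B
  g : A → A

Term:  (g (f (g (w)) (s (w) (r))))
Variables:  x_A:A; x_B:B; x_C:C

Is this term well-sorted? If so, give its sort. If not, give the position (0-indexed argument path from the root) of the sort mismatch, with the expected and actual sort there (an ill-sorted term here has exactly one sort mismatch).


ill-sorted at position [0]: expected A, got B

      (w) : A
    (g (w)) : A
      (w) : A
      (r) : C
    (s (w) (r)) : B
  (f (g (w)) (s (w) (r))) : B
(g (f (g (w)) (s (w) (r)))) : ✗ arg 0 at [0] has sort B, expected A


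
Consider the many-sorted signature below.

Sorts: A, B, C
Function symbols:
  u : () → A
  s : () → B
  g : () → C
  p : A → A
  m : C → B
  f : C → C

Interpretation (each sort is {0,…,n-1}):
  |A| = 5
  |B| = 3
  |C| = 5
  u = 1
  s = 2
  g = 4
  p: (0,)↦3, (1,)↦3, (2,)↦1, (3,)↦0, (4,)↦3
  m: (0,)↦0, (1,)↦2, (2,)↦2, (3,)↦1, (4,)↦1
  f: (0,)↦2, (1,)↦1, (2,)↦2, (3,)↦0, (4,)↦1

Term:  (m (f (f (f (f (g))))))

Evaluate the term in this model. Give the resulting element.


  g = 4
  (f (g)) = f(4,) = 1
  (f (f (g))) = f(1,) = 1
  (f (f (f (g)))) = f(1,) = 1
  (f (f (f (f (g))))) = f(1,) = 1
  (m (f (f (f (f (g)))))) = m(1,) = 2

value = 2


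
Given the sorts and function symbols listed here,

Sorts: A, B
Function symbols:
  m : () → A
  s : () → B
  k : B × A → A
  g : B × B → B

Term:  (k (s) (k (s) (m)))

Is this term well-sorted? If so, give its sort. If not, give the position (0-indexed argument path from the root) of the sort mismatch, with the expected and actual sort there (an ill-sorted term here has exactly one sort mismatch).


  (s) : B
    (s) : B
    (m) : A
  (k (s) (m)) : A
(k (s) (k (s) (m))) : A

well-sorted; sort = A


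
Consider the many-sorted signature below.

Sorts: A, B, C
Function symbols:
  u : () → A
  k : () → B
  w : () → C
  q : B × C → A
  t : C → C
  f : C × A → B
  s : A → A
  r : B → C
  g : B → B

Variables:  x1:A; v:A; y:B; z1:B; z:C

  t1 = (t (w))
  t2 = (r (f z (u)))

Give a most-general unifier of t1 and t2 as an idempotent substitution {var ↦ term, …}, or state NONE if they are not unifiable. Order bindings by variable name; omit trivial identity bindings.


head clash or occurs-check failure — not unifiable

NONE (not unifiable)


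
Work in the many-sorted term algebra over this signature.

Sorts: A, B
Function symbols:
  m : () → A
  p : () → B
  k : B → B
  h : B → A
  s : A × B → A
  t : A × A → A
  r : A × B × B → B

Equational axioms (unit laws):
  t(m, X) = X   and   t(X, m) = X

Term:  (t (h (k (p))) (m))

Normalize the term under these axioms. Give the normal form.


1. (t (h (k (p))) (m))  →  (h (k (p)))

normal form = (h (k (p)))


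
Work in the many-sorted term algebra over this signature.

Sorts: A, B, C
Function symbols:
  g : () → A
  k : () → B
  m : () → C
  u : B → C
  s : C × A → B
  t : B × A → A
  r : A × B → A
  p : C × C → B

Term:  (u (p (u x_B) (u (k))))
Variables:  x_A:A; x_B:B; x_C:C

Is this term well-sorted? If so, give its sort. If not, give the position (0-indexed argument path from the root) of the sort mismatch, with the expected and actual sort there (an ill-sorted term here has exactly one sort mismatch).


well-sorted; sort = C

      x_B : B
    (u x_B) : C
      (k) : B
    (u (k)) : C
  (p (u x_B) (u (k))) : B
(u (p (u x_B) (u (k)))) : C


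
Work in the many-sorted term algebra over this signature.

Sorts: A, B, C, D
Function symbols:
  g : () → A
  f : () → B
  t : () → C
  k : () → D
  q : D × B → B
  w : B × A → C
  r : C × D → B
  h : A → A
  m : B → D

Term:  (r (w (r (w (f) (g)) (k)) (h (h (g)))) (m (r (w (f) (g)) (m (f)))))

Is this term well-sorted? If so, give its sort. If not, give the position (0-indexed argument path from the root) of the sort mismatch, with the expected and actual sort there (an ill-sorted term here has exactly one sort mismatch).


        (f) : B
        (g) : A
      (w (f) (g)) : C
      (k) : D
    (r (w (f) (g)) (k)) : B
        (g) : A
      (h (g)) : A
    (h (h (g))) : A
  (w (r (w (f) (g)) (k)) (h (h (g)))) : C
        (f) : B
        (g) : A
      (w (f) (g)) : C
        (f) : B
      (m (f)) : D
    (r (w (f) (g)) (m (f))) : B
  (m (r (w (f) (g)) (m (f)))) : D
(r (w (r (w (f) (g)) (k)) (h (h (g)))) (m (r (w (f) (g)) (m (f))))) : B

well-sorted; sort = B


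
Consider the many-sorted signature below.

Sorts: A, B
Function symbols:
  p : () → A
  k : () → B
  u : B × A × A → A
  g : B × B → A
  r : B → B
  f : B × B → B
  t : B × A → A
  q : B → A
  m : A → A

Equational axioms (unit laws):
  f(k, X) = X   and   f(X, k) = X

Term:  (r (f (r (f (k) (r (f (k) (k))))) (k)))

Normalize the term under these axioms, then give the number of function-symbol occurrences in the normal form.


1. (r (f (r (f (k) (r (f (k) (k))))) (k)))  →  (r (r (f (k) (r (f (k) (k))))))
2. (r (r (f (k) (r (f (k) (k))))))  →  (r (r (r (f (k) (k)))))
3. (r (r (r (f (k) (k)))))  →  (r (r (r (k))))
normal form: (r (r (r (k))))

size = 4


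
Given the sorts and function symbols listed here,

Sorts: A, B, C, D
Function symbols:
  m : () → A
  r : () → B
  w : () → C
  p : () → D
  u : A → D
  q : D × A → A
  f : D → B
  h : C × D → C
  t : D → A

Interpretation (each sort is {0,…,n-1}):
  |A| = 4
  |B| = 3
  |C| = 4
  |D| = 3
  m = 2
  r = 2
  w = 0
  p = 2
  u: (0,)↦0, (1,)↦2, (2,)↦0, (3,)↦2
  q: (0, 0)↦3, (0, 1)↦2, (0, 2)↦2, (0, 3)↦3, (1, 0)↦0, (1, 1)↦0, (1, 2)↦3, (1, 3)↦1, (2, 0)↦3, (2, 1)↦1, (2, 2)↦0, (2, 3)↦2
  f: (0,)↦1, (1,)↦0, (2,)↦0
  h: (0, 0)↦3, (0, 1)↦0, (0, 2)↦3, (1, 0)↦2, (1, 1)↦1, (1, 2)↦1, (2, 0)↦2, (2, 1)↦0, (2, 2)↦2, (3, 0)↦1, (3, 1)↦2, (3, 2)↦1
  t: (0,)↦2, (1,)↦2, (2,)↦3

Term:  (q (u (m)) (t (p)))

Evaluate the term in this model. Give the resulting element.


  m = 2
  (u (m)) = u(2,) = 0
  p = 2
  (t (p)) = t(2,) = 3
  (q (u (m)) (t (p))) = q(0, 3) = 3

value = 3


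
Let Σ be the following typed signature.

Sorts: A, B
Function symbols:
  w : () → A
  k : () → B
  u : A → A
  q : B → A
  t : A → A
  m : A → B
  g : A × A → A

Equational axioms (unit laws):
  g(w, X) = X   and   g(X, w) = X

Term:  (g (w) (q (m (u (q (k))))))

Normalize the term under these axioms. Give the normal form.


normal form = (q (m (u (q (k)))))

1. (g (w) (q (m (u (q (k))))))  →  (q (m (u (q (k)))))


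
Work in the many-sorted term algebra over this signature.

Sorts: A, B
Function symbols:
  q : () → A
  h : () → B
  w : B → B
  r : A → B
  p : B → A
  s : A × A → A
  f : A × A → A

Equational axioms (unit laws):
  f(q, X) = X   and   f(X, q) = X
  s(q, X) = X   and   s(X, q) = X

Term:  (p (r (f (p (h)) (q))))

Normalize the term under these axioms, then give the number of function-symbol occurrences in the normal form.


size = 4

1. (p (r (f (p (h)) (q))))  →  (p (r (p (h))))
normal form: (p (r (p (h))))


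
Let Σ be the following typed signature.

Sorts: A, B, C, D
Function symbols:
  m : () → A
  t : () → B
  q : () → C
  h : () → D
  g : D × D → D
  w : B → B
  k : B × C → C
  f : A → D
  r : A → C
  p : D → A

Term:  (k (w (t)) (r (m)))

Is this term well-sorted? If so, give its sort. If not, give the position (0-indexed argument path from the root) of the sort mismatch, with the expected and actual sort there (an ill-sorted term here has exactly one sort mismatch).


    (t) : B
  (w (t)) : B
    (m) : A
  (r (m)) : C
(k (w (t)) (r (m))) : C

well-sorted; sort = C


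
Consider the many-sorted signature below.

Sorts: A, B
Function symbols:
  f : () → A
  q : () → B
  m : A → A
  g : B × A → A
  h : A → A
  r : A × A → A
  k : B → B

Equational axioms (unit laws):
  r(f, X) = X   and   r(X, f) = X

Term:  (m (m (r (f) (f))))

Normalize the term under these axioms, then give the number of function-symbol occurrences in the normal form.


1. (m (m (r (f) (f))))  →  (m (m (f)))
normal form: (m (m (f)))

size = 3


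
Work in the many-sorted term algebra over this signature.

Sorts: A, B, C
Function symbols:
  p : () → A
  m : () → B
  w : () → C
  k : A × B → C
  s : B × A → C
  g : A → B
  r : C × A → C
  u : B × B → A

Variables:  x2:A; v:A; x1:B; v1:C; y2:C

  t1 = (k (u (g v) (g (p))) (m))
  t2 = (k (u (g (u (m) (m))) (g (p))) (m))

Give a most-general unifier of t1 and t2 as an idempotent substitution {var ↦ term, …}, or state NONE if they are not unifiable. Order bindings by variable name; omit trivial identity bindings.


{v ↦ (u (m) (m))}


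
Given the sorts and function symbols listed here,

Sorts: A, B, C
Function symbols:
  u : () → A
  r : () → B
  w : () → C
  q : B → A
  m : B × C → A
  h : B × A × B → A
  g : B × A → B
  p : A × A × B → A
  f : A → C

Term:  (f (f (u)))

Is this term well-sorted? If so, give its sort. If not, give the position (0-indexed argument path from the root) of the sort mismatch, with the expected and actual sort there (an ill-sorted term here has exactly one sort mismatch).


ill-sorted at position [0]: expected A, got C

    (u) : A
  (f (u)) : C
(f (f (u))) : ✗ arg 0 at [0] has sort C, expected A


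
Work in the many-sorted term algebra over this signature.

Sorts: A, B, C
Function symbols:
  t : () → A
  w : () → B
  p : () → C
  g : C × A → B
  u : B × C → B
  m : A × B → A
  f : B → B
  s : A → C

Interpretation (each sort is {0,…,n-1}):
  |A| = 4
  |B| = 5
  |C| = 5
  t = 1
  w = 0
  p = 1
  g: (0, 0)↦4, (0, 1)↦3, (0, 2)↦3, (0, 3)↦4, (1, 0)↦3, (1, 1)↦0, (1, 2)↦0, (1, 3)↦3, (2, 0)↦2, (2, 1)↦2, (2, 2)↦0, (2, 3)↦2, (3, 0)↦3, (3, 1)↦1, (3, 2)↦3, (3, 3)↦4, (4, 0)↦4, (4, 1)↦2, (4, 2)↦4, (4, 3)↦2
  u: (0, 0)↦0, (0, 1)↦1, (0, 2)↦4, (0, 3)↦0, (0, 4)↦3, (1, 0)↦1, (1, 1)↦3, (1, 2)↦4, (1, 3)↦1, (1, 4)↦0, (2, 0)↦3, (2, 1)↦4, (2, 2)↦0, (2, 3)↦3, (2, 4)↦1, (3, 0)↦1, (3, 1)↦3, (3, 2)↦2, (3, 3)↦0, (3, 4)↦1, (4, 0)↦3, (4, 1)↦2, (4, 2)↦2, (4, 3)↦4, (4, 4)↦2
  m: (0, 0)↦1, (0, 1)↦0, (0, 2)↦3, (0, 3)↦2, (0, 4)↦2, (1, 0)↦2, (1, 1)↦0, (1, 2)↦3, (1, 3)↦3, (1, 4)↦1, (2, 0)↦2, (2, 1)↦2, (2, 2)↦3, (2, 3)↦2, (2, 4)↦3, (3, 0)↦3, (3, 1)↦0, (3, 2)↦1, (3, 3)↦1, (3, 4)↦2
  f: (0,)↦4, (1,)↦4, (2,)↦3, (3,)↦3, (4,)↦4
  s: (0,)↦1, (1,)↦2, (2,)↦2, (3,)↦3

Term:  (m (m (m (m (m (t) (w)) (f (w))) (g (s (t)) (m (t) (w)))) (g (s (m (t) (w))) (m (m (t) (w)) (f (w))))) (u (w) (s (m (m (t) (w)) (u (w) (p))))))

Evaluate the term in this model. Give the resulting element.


value = 1

  t = 1
  w = 0
  (m (t) (w)) = m(1, 0) = 2
  w = 0
  (f (w)) = f(0,) = 4
  (m (m (t) (w)) (f (w))) = m(2, 4) = 3
  t = 1
  (s (t)) = s(1,) = 2
  t = 1
  w = 0
  (m (t) (w)) = m(1, 0) = 2
  (g (s (t)) (m (t) (w))) = g(2, 2) = 0
  (m (m (m (t) (w)) (f (w))) (g (s (t)) (m (t) (w)))) = m(3, 0) = 3
  t = 1
  w = 0
  (m (t) (w)) = m(1, 0) = 2
  (s (m (t) (w))) = s(2,) = 2
  t = 1
  w = 0
  (m (t) (w)) = m(1, 0) = 2
  w = 0
  (f (w)) = f(0,) = 4
  (m (m (t) (w)) (f (w))) = m(2, 4) = 3
  (g (s (m (t) (w))) (m (m (t) (w)) (f (w)))) = g(2, 3) = 2
  (m (m (m (m (t) (w)) (f (w))) (g (s (t)) (m (t) (w)))) (g (s (m (t) (w))) (m (m (t) (w)) (f (w))))) = m(3, 2) = 1
  w = 0
  t = 1
  w = 0
  (m (t) (w)) = m(1, 0) = 2
  w = 0
  p = 1
  (u (w) (p)) = u(0, 1) = 1
  (m (m (t) (w)) (u (w) (p))) = m(2, 1) = 2
  (s (m (m (t) (w)) (u (w) (p)))) = s(2,) = 2
  (u (w) (s (m (m (t) (w)) (u (w) (p))))) = u(0, 2) = 4
  (m (m (m (m (m (t) (w)) (f (w))) (g (s (t)) (m (t) (w)))) (g (s (m (t) (w))) (m (m (t) (w)) (f (w))))) (u (w) (s (m (m (t) (w)) (u (w) (p)))))) = m(1, 4) = 1


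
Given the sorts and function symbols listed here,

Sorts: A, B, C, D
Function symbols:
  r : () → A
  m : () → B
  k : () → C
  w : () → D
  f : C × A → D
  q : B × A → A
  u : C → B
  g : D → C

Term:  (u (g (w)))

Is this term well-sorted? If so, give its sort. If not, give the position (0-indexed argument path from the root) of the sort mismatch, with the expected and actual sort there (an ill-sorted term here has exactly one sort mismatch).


well-sorted; sort = B

    (w) : D
  (g (w)) : C
(u (g (w))) : B


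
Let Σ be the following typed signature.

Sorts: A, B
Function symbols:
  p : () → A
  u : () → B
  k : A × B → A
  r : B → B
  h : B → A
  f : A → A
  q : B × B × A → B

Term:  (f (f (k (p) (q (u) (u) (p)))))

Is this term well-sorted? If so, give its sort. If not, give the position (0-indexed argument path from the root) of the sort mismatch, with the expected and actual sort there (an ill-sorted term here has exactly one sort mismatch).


well-sorted; sort = A

      (p) : A
        (u) : B
        (u) : B
        (p) : A
      (q (u) (u) (p)) : B
    (k (p) (q (u) (u) (p))) : A
  (f (k (p) (q (u) (u) (p)))) : A
(f (f (k (p) (q (u) (u) (p))))) : A


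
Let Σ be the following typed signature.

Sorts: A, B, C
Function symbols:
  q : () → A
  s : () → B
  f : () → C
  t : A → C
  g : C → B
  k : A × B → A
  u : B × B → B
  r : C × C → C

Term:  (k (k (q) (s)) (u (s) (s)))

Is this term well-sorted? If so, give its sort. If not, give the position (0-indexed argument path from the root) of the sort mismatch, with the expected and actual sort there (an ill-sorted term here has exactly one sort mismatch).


    (q) : A
    (s) : B
  (k (q) (s)) : A
    (s) : B
    (s) : B
  (u (s) (s)) : B
(k (k (q) (s)) (u (s) (s))) : A

well-sorted; sort = A


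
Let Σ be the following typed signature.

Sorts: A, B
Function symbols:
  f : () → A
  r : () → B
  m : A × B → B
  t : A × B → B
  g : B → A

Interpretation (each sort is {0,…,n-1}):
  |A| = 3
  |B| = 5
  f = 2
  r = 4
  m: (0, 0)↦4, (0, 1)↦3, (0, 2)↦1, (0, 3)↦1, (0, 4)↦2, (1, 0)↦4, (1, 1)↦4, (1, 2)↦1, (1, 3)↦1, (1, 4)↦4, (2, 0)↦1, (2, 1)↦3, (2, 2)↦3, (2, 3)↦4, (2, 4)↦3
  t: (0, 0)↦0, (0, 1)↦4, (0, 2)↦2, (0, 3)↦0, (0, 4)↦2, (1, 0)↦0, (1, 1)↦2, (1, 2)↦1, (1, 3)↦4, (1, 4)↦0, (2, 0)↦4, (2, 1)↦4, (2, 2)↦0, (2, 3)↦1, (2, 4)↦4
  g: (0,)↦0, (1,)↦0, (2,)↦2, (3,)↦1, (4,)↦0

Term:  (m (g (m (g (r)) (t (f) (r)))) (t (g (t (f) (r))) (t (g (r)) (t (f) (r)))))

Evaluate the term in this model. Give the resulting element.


  r = 4
  (g (r)) = g(4,) = 0
  f = 2
  r = 4
  (t (f) (r)) = t(2, 4) = 4
  (m (g (r)) (t (f) (r))) = m(0, 4) = 2
  (g (m (g (r)) (t (f) (r)))) = g(2,) = 2
  f = 2
  r = 4
  (t (f) (r)) = t(2, 4) = 4
  (g (t (f) (r))) = g(4,) = 0
  r = 4
  (g (r)) = g(4,) = 0
  f = 2
  r = 4
  (t (f) (r)) = t(2, 4) = 4
  (t (g (r)) (t (f) (r))) = t(0, 4) = 2
  (t (g (t (f) (r))) (t (g (r)) (t (f) (r)))) = t(0, 2) = 2
  (m (g (m (g (r)) (t (f) (r)))) (t (g (t (f) (r))) (t (g (r)) (t (f) (r))))) = m(2, 2) = 3

value = 3


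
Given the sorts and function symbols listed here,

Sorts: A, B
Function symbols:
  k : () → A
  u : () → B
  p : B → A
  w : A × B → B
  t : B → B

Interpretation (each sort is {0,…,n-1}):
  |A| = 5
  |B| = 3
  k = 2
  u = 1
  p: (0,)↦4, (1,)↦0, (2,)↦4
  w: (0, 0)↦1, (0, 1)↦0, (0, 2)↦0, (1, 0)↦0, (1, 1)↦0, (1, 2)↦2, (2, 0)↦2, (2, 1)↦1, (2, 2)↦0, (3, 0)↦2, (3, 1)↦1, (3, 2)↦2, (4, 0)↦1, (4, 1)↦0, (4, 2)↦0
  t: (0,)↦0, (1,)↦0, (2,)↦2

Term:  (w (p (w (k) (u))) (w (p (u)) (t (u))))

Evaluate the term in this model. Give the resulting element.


value = 0

  k = 2
  u = 1
  (w (k) (u)) = w(2, 1) = 1
  (p (w (k) (u))) = p(1,) = 0
  u = 1
  (p (u)) = p(1,) = 0
  u = 1
  (t (u)) = t(1,) = 0
  (w (p (u)) (t (u))) = w(0, 0) = 1
  (w (p (w (k) (u))) (w (p (u)) (t (u)))) = w(0, 1) = 0


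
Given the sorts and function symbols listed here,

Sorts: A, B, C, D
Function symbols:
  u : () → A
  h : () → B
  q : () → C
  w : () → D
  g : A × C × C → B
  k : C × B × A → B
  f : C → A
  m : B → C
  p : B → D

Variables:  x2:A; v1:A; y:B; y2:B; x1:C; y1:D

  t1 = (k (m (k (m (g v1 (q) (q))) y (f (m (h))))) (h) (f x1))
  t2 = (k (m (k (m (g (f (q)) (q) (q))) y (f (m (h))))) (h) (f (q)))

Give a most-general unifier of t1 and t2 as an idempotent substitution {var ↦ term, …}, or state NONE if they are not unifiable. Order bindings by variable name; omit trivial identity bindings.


{v1 ↦ (f (q)), x1 ↦ (q)}


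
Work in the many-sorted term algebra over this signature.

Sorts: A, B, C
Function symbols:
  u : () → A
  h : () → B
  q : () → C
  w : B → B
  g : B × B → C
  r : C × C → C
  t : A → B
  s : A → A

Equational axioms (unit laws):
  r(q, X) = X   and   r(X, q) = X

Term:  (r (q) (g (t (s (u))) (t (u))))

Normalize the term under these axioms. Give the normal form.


normal form = (g (t (s (u))) (t (u)))

1. (r (q) (g (t (s (u))) (t (u))))  →  (g (t (s (u))) (t (u)))


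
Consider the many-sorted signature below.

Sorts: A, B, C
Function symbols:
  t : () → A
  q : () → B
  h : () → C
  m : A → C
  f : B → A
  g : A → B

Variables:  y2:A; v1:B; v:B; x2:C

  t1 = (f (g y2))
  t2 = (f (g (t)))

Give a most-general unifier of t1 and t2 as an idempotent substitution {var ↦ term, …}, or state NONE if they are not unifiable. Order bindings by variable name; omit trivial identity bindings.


{y2 ↦ (t)}


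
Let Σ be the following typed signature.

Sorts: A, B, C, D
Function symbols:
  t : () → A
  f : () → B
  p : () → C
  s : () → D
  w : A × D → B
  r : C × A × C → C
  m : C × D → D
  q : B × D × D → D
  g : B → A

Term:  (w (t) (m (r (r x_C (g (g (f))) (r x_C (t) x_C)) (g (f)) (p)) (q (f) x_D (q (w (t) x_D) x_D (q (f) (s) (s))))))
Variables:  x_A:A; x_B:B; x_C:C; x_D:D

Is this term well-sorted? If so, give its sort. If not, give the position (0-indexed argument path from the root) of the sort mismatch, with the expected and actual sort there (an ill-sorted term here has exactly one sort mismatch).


  (t) : A
        x_C : C
            (f) : B
          (g (f)) : A
        (g (g (f))) : ✗ arg 0 at [1, 0, 0, 1, 0] has sort A, expected B
          x_C : C
          (t) : A
          x_C : C
        (r x_C (t) x_C) : C
        (f) : B
      (g (f)) : A
      (p) : C
      (f) : B
      x_D : D
          (t) : A
          x_D : D
        (w (t) x_D) : B
        x_D : D
          (f) : B
          (s) : D
          (s) : D
        (q (f) (s) (s)) : D
      (q (w (t) x_D) x_D (q (f) (s) (s))) : D
    (q (f) x_D (q (w (t) x_D) x_D (q (f) (s) (s)))) : D

ill-sorted at position [1, 0, 0, 1, 0]: expected B, got A


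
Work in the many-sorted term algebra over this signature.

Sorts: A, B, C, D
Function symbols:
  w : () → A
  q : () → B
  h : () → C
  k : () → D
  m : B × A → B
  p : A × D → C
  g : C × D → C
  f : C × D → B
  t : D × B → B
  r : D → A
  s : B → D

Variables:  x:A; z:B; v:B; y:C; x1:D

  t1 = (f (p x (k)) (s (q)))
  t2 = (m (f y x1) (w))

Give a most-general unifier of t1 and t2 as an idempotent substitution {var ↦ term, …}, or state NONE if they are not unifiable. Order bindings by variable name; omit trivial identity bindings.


NONE (not unifiable)

head clash or occurs-check failure — not unifiable


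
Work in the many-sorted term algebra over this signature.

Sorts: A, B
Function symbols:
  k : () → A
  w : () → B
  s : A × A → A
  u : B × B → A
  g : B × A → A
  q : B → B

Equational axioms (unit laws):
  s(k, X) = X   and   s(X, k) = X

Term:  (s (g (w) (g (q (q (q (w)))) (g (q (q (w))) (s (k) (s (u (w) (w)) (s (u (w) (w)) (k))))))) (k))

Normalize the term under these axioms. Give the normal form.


1. (s (g (w) (g (q (q (q (w)))) (g (q (q (w))) (s (k) (s (u (w) (w)) (s (u (w) (w)) (k))))))) (k))  →  (g (w) (g (q (q (q (w)))) (g (q (q (w))) (s (k) (s (u (w) (w)) (s (u (w) (w)) (k)))))))
2. (g (w) (g (q (q (q (w)))) (g (q (q (w))) (s (k) (s (u (w) (w)) (s (u (w) (w)) (k)))))))  →  (g (w) (g (q (q (q (w)))) (g (q (q (w))) (s (u (w) (w)) (s (u (w) (w)) (k))))))
3. (g (w) (g (q (q (q (w)))) (g (q (q (w))) (s (u (w) (w)) (s (u (w) (w)) (k))))))  →  (g (w) (g (q (q (q (w)))) (g (q (q (w))) (s (u (w) (w)) (u (w) (w))))))

normal form = (g (w) (g (q (q (q (w)))) (g (q (q (w))) (s (u (w) (w)) (u (w) (w))))))


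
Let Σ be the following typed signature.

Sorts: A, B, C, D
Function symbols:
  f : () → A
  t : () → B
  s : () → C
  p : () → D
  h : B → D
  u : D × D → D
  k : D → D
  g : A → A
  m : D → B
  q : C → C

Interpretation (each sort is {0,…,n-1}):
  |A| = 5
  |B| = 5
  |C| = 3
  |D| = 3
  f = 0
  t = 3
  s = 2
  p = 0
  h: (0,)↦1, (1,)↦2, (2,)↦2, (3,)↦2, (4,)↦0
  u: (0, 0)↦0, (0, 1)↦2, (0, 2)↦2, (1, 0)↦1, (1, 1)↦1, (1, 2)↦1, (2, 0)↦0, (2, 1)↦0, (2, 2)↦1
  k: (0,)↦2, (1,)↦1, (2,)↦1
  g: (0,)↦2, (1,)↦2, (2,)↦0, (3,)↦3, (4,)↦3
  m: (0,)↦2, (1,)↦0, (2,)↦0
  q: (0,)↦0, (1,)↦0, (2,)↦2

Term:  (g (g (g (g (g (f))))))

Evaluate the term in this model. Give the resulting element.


value = 2

  f = 0
  (g (f)) = g(0,) = 2
  (g (g (f))) = g(2,) = 0
  (g (g (g (f)))) = g(0,) = 2
  (g (g (g (g (f))))) = g(2,) = 0
  (g (g (g (g (g (f)))))) = g(0,) = 2
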